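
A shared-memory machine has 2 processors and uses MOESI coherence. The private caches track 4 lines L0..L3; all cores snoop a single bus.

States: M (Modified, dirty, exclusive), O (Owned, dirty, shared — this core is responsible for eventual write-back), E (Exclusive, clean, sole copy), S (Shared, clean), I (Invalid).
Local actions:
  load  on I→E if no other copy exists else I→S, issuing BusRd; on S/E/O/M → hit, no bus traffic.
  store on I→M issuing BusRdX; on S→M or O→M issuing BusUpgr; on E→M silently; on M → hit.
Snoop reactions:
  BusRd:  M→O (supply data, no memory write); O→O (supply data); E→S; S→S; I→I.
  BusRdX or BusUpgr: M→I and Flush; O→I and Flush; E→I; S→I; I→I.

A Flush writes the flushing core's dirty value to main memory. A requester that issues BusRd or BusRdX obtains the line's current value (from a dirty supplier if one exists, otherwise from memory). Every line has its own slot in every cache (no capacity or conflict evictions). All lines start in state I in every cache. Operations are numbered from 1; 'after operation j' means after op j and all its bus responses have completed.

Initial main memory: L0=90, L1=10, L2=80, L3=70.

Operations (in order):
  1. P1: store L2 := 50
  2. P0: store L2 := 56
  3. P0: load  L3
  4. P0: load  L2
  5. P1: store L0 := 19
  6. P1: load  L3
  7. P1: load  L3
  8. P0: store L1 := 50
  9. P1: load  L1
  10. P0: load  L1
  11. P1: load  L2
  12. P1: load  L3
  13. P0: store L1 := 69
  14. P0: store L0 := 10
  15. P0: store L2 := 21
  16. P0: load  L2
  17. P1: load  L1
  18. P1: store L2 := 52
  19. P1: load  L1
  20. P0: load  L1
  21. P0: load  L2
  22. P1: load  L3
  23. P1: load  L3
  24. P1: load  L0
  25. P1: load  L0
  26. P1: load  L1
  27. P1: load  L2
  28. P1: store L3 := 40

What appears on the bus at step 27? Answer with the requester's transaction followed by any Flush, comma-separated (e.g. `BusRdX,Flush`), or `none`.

bus = none

  op1 P1: store L2 := 50 → I/M on L2; bus BusRdX; mem=80
  op2 P0: store L2 := 56 → M/I on L2; bus BusRdX Flush; mem=50
  op3 P0: load  L3 → E/I on L3; bus BusRd; mem=70
  op4 P0: load  L2 → M/I on L2; bus (none); mem=50
  op5 P1: store L0 := 19 → I/M on L0; bus BusRdX; mem=90
  op6 P1: load  L3 → S/S on L3; bus BusRd; mem=70
  op7 P1: load  L3 → S/S on L3; bus (none); mem=70
  op8 P0: store L1 := 50 → M/I on L1; bus BusRdX; mem=10
  op9 P1: load  L1 → O/S on L1; bus BusRd; mem=10
  op10 P0: load  L1 → O/S on L1; bus (none); mem=10
  op11 P1: load  L2 → O/S on L2; bus BusRd; mem=50
  op12 P1: load  L3 → S/S on L3; bus (none); mem=70
  op13 P0: store L1 := 69 → M/I on L1; bus BusUpgr; mem=10
  op14 P0: store L0 := 10 → M/I on L0; bus BusRdX Flush; mem=19
  op15 P0: store L2 := 21 → M/I on L2; bus BusUpgr; mem=50
  op16 P0: load  L2 → M/I on L2; bus (none); mem=50
  op17 P1: load  L1 → O/S on L1; bus BusRd; mem=10
  op18 P1: store L2 := 52 → I/M on L2; bus BusRdX Flush; mem=21
  op19 P1: load  L1 → O/S on L1; bus (none); mem=10
  op20 P0: load  L1 → O/S on L1; bus (none); mem=10
  op21 P0: load  L2 → S/O on L2; bus BusRd; mem=21
  op22 P1: load  L3 → S/S on L3; bus (none); mem=70
  op23 P1: load  L3 → S/S on L3; bus (none); mem=70
  op24 P1: load  L0 → O/S on L0; bus BusRd; mem=19
  op25 P1: load  L0 → O/S on L0; bus (none); mem=19
  op26 P1: load  L1 → O/S on L1; bus (none); mem=10
  op27 P1: load  L2 → S/O on L2; bus (none); mem=21
  op28 P1: store L3 := 40 → I/M on L3; bus BusUpgr; mem=70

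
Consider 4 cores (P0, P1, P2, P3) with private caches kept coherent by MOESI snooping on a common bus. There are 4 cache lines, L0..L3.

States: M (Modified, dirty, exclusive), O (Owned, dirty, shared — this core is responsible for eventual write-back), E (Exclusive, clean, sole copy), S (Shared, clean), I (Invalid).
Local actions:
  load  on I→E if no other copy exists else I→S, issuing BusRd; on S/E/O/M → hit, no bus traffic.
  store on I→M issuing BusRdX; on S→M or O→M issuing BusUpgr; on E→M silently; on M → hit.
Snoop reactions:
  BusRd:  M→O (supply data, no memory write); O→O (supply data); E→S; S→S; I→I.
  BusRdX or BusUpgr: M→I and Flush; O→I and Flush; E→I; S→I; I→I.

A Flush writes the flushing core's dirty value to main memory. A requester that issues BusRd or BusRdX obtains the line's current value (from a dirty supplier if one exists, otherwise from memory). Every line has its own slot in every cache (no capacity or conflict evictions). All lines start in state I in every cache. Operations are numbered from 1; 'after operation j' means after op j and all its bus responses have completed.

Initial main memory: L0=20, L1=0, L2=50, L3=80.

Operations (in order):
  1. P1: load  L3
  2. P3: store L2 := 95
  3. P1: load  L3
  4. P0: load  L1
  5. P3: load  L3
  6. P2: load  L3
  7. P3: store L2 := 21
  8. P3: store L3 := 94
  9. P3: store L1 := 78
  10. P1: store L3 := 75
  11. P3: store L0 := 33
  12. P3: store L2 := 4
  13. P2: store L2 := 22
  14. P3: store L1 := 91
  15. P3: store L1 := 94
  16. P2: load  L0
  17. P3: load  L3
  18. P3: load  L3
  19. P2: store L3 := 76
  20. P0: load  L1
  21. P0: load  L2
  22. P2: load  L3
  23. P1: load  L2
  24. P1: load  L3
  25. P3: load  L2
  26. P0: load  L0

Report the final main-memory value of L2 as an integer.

memory[L2] = 4

  op1 P1: load  L3 → I/E/I/I on L3; bus BusRd; mem=80
  op2 P3: store L2 := 95 → I/I/I/M on L2; bus BusRdX; mem=50
  op3 P1: load  L3 → I/E/I/I on L3; bus (none); mem=80
  op4 P0: load  L1 → E/I/I/I on L1; bus BusRd; mem=0
  op5 P3: load  L3 → I/S/I/S on L3; bus BusRd; mem=80
  op6 P2: load  L3 → I/S/S/S on L3; bus BusRd; mem=80
  op7 P3: store L2 := 21 → I/I/I/M on L2; bus (none); mem=50
  op8 P3: store L3 := 94 → I/I/I/M on L3; bus BusUpgr; mem=80
  op9 P3: store L1 := 78 → I/I/I/M on L1; bus BusRdX; mem=0
  op10 P1: store L3 := 75 → I/M/I/I on L3; bus BusRdX Flush; mem=94
  op11 P3: store L0 := 33 → I/I/I/M on L0; bus BusRdX; mem=20
  op12 P3: store L2 := 4 → I/I/I/M on L2; bus (none); mem=50
  op13 P2: store L2 := 22 → I/I/M/I on L2; bus BusRdX Flush; mem=4
  op14 P3: store L1 := 91 → I/I/I/M on L1; bus (none); mem=0
  op15 P3: store L1 := 94 → I/I/I/M on L1; bus (none); mem=0
  op16 P2: load  L0 → I/I/S/O on L0; bus BusRd; mem=20
  op17 P3: load  L3 → I/O/I/S on L3; bus BusRd; mem=94
  op18 P3: load  L3 → I/O/I/S on L3; bus (none); mem=94
  op19 P2: store L3 := 76 → I/I/M/I on L3; bus BusRdX Flush; mem=75
  op20 P0: load  L1 → S/I/I/O on L1; bus BusRd; mem=0
  op21 P0: load  L2 → S/I/O/I on L2; bus BusRd; mem=4
  op22 P2: load  L3 → I/I/M/I on L3; bus (none); mem=75
  op23 P1: load  L2 → S/S/O/I on L2; bus BusRd; mem=4
  op24 P1: load  L3 → I/S/O/I on L3; bus BusRd; mem=75
  op25 P3: load  L2 → S/S/O/S on L2; bus BusRd; mem=4
  op26 P0: load  L0 → S/I/S/O on L0; bus BusRd; mem=20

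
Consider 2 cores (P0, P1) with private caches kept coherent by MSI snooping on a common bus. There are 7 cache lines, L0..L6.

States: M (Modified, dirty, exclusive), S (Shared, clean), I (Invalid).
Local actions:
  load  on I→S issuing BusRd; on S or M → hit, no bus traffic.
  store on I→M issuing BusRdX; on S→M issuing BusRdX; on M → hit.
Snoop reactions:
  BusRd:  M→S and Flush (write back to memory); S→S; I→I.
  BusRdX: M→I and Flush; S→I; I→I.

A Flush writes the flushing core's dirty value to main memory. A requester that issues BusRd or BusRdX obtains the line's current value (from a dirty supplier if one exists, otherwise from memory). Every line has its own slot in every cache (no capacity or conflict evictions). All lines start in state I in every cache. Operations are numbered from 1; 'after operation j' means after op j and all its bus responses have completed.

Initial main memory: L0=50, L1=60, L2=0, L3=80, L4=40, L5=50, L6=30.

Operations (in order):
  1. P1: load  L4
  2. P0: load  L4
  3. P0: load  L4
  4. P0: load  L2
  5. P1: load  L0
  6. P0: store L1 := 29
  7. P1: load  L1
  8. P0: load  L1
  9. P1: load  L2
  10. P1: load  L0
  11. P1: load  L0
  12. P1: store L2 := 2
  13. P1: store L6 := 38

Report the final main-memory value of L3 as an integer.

memory[L3] = 80

1. P1: load  L4  bus=[BusRd]  L4: P0=I P1=S  mem[L4]=40
2. P0: load  L4  bus=[BusRd]  L4: P0=S P1=S  mem[L4]=40
3. P0: load  L4  bus=[-]  L4: P0=S P1=S  mem[L4]=40
4. P0: load  L2  bus=[BusRd]  L2: P0=S P1=I  mem[L2]=0
5. P1: load  L0  bus=[BusRd]  L0: P0=I P1=S  mem[L0]=50
6. P0: store L1 := 29  bus=[BusRdX]  L1: P0=M P1=I  mem[L1]=60
7. P1: load  L1  bus=[BusRd,Flush]  L1: P0=S P1=S  mem[L1]=29
8. P0: load  L1  bus=[-]  L1: P0=S P1=S  mem[L1]=29
9. P1: load  L2  bus=[BusRd]  L2: P0=S P1=S  mem[L2]=0
10. P1: load  L0  bus=[-]  L0: P0=I P1=S  mem[L0]=50
11. P1: load  L0  bus=[-]  L0: P0=I P1=S  mem[L0]=50
12. P1: store L2 := 2  bus=[BusRdX]  L2: P0=I P1=M  mem[L2]=0
13. P1: store L6 := 38  bus=[BusRdX]  L6: P0=I P1=M  mem[L6]=30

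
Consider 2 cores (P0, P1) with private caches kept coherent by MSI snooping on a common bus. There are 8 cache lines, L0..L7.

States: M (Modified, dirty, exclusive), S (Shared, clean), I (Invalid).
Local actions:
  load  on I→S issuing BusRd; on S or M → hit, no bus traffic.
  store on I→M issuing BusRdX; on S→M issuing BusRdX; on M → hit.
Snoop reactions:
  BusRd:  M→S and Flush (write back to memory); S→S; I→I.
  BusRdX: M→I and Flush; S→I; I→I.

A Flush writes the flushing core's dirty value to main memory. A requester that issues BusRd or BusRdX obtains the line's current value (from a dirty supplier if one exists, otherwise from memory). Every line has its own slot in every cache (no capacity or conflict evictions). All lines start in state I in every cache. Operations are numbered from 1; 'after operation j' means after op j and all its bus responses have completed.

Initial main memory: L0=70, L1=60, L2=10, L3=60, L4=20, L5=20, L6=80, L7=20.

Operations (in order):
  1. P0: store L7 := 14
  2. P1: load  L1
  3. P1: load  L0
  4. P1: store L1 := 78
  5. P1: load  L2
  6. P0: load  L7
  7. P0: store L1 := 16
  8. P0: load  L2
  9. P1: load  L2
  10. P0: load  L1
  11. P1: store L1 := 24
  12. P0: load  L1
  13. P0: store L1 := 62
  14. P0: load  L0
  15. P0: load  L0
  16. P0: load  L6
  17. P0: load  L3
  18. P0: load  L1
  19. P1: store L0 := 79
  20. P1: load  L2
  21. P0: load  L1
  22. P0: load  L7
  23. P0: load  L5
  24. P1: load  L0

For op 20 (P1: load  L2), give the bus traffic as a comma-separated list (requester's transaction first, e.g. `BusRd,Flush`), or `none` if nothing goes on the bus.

[1] P0: store L7 := 14 | P0:M(14), P1:I | bus: BusRdX
[2] P1: load  L1 | P0:I, P1:S(60) | bus: BusRd
[3] P1: load  L0 | P0:I, P1:S(70) | bus: BusRd
[4] P1: store L1 := 78 | P0:I, P1:M(78) | bus: BusRdX
[5] P1: load  L2 | P0:I, P1:S(10) | bus: BusRd
[6] P0: load  L7 | P0:M(14), P1:I | bus: none
[7] P0: store L1 := 16 | P0:M(16), P1:I | bus: BusRdX,Flush
[8] P0: load  L2 | P0:S(10), P1:S(10) | bus: BusRd
[9] P1: load  L2 | P0:S(10), P1:S(10) | bus: none
[10] P0: load  L1 | P0:M(16), P1:I | bus: none
[11] P1: store L1 := 24 | P0:I, P1:M(24) | bus: BusRdX,Flush
[12] P0: load  L1 | P0:S(24), P1:S(24) | bus: BusRd,Flush
[13] P0: store L1 := 62 | P0:M(62), P1:I | bus: BusRdX
[14] P0: load  L0 | P0:S(70), P1:S(70) | bus: BusRd
[15] P0: load  L0 | P0:S(70), P1:S(70) | bus: none
[16] P0: load  L6 | P0:S(80), P1:I | bus: BusRd
[17] P0: load  L3 | P0:S(60), P1:I | bus: BusRd
[18] P0: load  L1 | P0:M(62), P1:I | bus: none
[19] P1: store L0 := 79 | P0:I, P1:M(79) | bus: BusRdX
[20] P1: load  L2 | P0:S(10), P1:S(10) | bus: none
[21] P0: load  L1 | P0:M(62), P1:I | bus: none
[22] P0: load  L7 | P0:M(14), P1:I | bus: none
[23] P0: load  L5 | P0:S(20), P1:I | bus: BusRd
[24] P1: load  L0 | P0:I, P1:M(79) | bus: none

bus = none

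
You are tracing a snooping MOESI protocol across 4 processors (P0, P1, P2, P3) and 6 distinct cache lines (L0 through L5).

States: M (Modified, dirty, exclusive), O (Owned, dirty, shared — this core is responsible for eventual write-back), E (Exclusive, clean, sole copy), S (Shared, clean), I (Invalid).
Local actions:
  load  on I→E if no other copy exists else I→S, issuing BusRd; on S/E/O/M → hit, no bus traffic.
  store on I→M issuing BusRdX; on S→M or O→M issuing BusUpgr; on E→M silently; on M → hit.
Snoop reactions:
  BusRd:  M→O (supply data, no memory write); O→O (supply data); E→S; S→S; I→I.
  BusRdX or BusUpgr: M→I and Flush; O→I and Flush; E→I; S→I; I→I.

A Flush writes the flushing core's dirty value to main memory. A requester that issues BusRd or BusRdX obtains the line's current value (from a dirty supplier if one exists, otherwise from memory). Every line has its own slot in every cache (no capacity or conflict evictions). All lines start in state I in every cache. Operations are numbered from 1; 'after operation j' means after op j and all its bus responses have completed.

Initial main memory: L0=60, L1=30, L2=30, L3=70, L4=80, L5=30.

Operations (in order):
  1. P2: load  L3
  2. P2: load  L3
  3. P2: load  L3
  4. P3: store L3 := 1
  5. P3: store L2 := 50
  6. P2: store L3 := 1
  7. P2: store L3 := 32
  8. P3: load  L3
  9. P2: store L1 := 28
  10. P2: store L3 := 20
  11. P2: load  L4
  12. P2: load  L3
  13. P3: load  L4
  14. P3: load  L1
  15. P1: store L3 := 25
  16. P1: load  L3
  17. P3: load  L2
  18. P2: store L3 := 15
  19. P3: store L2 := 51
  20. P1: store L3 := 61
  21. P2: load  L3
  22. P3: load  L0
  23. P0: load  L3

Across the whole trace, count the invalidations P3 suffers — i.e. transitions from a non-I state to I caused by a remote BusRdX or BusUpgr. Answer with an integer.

  op1 P2: load  L3 → I/I/E/I on L3; bus BusRd; mem=70
  op2 P2: load  L3 → I/I/E/I on L3; bus (none); mem=70
  op3 P2: load  L3 → I/I/E/I on L3; bus (none); mem=70
  op4 P3: store L3 := 1 → I/I/I/M on L3; bus BusRdX; mem=70
  op5 P3: store L2 := 50 → I/I/I/M on L2; bus BusRdX; mem=30
  op6 P2: store L3 := 1 → I/I/M/I on L3; bus BusRdX Flush; mem=1
  op7 P2: store L3 := 32 → I/I/M/I on L3; bus (none); mem=1
  op8 P3: load  L3 → I/I/O/S on L3; bus BusRd; mem=1
  op9 P2: store L1 := 28 → I/I/M/I on L1; bus BusRdX; mem=30
  op10 P2: store L3 := 20 → I/I/M/I on L3; bus BusUpgr; mem=1
  op11 P2: load  L4 → I/I/E/I on L4; bus BusRd; mem=80
  op12 P2: load  L3 → I/I/M/I on L3; bus (none); mem=1
  op13 P3: load  L4 → I/I/S/S on L4; bus BusRd; mem=80
  op14 P3: load  L1 → I/I/O/S on L1; bus BusRd; mem=30
  op15 P1: store L3 := 25 → I/M/I/I on L3; bus BusRdX Flush; mem=20
  op16 P1: load  L3 → I/M/I/I on L3; bus (none); mem=20
  op17 P3: load  L2 → I/I/I/M on L2; bus (none); mem=30
  op18 P2: store L3 := 15 → I/I/M/I on L3; bus BusRdX Flush; mem=25
  op19 P3: store L2 := 51 → I/I/I/M on L2; bus (none); mem=30
  op20 P1: store L3 := 61 → I/M/I/I on L3; bus BusRdX Flush; mem=15
  op21 P2: load  L3 → I/O/S/I on L3; bus BusRd; mem=15
  op22 P3: load  L0 → I/I/I/E on L0; bus BusRd; mem=60
  op23 P0: load  L3 → S/O/S/I on L3; bus BusRd; mem=15

invalidations = 2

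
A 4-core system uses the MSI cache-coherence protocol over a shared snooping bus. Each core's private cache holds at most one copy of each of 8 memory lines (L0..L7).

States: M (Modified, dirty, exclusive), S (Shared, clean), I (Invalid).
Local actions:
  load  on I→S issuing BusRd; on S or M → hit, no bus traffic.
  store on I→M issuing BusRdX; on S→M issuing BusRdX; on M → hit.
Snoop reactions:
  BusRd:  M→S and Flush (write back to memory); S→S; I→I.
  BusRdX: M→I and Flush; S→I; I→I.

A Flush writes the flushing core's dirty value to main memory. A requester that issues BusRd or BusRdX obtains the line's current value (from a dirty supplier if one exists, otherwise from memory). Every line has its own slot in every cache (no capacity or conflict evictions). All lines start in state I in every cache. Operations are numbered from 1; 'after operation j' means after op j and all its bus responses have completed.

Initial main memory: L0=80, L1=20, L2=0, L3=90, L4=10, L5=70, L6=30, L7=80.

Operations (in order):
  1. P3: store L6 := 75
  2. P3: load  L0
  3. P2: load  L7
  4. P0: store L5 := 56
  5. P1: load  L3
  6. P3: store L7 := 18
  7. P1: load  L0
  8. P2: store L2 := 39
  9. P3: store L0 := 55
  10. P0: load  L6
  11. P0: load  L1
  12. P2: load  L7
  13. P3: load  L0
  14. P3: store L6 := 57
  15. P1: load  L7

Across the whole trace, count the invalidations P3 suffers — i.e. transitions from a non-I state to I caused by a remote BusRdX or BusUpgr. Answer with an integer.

[1] P3: store L6 := 75 | P0:I, P1:I, P2:I, P3:M(75) | bus: BusRdX
[2] P3: load  L0 | P0:I, P1:I, P2:I, P3:S(80) | bus: BusRd
[3] P2: load  L7 | P0:I, P1:I, P2:S(80), P3:I | bus: BusRd
[4] P0: store L5 := 56 | P0:M(56), P1:I, P2:I, P3:I | bus: BusRdX
[5] P1: load  L3 | P0:I, P1:S(90), P2:I, P3:I | bus: BusRd
[6] P3: store L7 := 18 | P0:I, P1:I, P2:I, P3:M(18) | bus: BusRdX
[7] P1: load  L0 | P0:I, P1:S(80), P2:I, P3:S(80) | bus: BusRd
[8] P2: store L2 := 39 | P0:I, P1:I, P2:M(39), P3:I | bus: BusRdX
[9] P3: store L0 := 55 | P0:I, P1:I, P2:I, P3:M(55) | bus: BusRdX
[10] P0: load  L6 | P0:S(75), P1:I, P2:I, P3:S(75) | bus: BusRd,Flush
[11] P0: load  L1 | P0:S(20), P1:I, P2:I, P3:I | bus: BusRd
[12] P2: load  L7 | P0:I, P1:I, P2:S(18), P3:S(18) | bus: BusRd,Flush
[13] P3: load  L0 | P0:I, P1:I, P2:I, P3:M(55) | bus: none
[14] P3: store L6 := 57 | P0:I, P1:I, P2:I, P3:M(57) | bus: BusRdX
[15] P1: load  L7 | P0:I, P1:S(18), P2:S(18), P3:S(18) | bus: BusRd

invalidations = 0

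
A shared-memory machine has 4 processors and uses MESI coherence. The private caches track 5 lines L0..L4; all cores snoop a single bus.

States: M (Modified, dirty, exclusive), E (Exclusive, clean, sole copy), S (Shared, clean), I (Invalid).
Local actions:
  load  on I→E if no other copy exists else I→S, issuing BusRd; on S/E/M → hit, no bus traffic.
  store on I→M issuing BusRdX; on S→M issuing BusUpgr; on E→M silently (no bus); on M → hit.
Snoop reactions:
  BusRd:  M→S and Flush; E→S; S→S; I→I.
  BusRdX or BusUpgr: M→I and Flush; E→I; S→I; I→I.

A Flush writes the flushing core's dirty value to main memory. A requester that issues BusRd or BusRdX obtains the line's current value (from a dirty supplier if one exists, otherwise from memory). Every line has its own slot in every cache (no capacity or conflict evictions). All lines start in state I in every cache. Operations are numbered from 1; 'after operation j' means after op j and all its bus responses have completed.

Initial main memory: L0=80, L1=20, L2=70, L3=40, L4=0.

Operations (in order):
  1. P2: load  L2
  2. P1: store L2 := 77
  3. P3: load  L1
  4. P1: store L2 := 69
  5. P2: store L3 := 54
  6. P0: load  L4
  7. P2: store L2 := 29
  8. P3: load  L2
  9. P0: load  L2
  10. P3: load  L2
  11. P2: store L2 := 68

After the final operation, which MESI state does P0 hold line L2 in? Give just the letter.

state = I

  op1 P2: load  L2 → I/I/E/I on L2; bus BusRd; mem=70
  op2 P1: store L2 := 77 → I/M/I/I on L2; bus BusRdX; mem=70
  op3 P3: load  L1 → I/I/I/E on L1; bus BusRd; mem=20
  op4 P1: store L2 := 69 → I/M/I/I on L2; bus (none); mem=70
  op5 P2: store L3 := 54 → I/I/M/I on L3; bus BusRdX; mem=40
  op6 P0: load  L4 → E/I/I/I on L4; bus BusRd; mem=0
  op7 P2: store L2 := 29 → I/I/M/I on L2; bus BusRdX Flush; mem=69
  op8 P3: load  L2 → I/I/S/S on L2; bus BusRd Flush; mem=29
  op9 P0: load  L2 → S/I/S/S on L2; bus BusRd; mem=29
  op10 P3: load  L2 → S/I/S/S on L2; bus (none); mem=29
  op11 P2: store L2 := 68 → I/I/M/I on L2; bus BusUpgr; mem=29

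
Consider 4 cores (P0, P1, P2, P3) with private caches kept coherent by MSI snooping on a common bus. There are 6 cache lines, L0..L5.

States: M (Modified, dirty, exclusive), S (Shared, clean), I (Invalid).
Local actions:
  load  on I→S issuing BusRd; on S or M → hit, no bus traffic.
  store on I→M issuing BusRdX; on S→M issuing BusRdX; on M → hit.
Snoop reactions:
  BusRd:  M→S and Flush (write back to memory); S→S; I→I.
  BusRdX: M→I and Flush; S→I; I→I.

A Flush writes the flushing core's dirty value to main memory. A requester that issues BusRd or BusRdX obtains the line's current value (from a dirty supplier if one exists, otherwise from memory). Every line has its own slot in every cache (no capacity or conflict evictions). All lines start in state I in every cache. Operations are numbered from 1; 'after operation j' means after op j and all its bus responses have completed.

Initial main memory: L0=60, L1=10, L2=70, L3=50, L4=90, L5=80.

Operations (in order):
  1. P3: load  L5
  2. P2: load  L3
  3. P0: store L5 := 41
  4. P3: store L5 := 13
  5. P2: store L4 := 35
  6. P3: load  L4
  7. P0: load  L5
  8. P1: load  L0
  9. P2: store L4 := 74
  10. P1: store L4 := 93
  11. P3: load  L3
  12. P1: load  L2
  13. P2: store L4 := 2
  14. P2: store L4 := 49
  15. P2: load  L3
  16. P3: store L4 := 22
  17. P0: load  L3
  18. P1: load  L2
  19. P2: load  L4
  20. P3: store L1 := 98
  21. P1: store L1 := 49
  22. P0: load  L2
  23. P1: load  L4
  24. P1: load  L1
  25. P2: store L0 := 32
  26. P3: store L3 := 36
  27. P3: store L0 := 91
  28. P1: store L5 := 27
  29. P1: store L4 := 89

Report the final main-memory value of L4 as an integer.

  op1 P3: load  L5 → I/I/I/S on L5; bus BusRd; mem=80
  op2 P2: load  L3 → I/I/S/I on L3; bus BusRd; mem=50
  op3 P0: store L5 := 41 → M/I/I/I on L5; bus BusRdX; mem=80
  op4 P3: store L5 := 13 → I/I/I/M on L5; bus BusRdX Flush; mem=41
  op5 P2: store L4 := 35 → I/I/M/I on L4; bus BusRdX; mem=90
  op6 P3: load  L4 → I/I/S/S on L4; bus BusRd Flush; mem=35
  op7 P0: load  L5 → S/I/I/S on L5; bus BusRd Flush; mem=13
  op8 P1: load  L0 → I/S/I/I on L0; bus BusRd; mem=60
  op9 P2: store L4 := 74 → I/I/M/I on L4; bus BusRdX; mem=35
  op10 P1: store L4 := 93 → I/M/I/I on L4; bus BusRdX Flush; mem=74
  op11 P3: load  L3 → I/I/S/S on L3; bus BusRd; mem=50
  op12 P1: load  L2 → I/S/I/I on L2; bus BusRd; mem=70
  op13 P2: store L4 := 2 → I/I/M/I on L4; bus BusRdX Flush; mem=93
  op14 P2: store L4 := 49 → I/I/M/I on L4; bus (none); mem=93
  op15 P2: load  L3 → I/I/S/S on L3; bus (none); mem=50
  op16 P3: store L4 := 22 → I/I/I/M on L4; bus BusRdX Flush; mem=49
  op17 P0: load  L3 → S/I/S/S on L3; bus BusRd; mem=50
  op18 P1: load  L2 → I/S/I/I on L2; bus (none); mem=70
  op19 P2: load  L4 → I/I/S/S on L4; bus BusRd Flush; mem=22
  op20 P3: store L1 := 98 → I/I/I/M on L1; bus BusRdX; mem=10
  op21 P1: store L1 := 49 → I/M/I/I on L1; bus BusRdX Flush; mem=98
  op22 P0: load  L2 → S/S/I/I on L2; bus BusRd; mem=70
  op23 P1: load  L4 → I/S/S/S on L4; bus BusRd; mem=22
  op24 P1: load  L1 → I/M/I/I on L1; bus (none); mem=98
  op25 P2: store L0 := 32 → I/I/M/I on L0; bus BusRdX; mem=60
  op26 P3: store L3 := 36 → I/I/I/M on L3; bus BusRdX; mem=50
  op27 P3: store L0 := 91 → I/I/I/M on L0; bus BusRdX Flush; mem=32
  op28 P1: store L5 := 27 → I/M/I/I on L5; bus BusRdX; mem=13
  op29 P1: store L4 := 89 → I/M/I/I on L4; bus BusRdX; mem=22

memory[L4] = 22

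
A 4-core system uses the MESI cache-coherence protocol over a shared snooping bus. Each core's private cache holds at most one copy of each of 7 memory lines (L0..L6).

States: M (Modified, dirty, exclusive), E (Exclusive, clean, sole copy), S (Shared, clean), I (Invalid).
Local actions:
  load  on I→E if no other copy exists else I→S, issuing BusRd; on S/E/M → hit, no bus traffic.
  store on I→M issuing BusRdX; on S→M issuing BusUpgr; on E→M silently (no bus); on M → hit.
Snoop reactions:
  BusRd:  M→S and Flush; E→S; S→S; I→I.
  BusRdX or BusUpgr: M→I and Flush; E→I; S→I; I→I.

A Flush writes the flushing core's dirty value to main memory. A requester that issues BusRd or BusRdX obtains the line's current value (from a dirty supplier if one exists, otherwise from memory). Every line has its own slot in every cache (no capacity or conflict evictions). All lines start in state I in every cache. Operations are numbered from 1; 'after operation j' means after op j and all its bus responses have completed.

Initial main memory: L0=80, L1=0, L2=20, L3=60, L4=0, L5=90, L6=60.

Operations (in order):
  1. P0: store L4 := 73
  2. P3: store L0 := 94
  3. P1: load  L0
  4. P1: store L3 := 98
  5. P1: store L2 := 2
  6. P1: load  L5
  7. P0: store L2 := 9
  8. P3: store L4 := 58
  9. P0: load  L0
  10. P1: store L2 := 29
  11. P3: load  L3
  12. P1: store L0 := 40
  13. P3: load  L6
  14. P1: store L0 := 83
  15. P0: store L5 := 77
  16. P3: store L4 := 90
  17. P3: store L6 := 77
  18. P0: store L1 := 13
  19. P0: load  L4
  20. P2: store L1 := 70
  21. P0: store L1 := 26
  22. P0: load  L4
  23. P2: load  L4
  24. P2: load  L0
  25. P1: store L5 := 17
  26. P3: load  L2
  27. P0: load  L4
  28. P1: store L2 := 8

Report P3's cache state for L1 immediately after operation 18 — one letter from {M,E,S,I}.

state = I

step 1: P0: store L4 := 73  ⟶  MIII  (L4)  txn=BusRdX  M[L4]=0
step 2: P3: store L0 := 94  ⟶  IIIM  (L0)  txn=BusRdX  M[L0]=80
step 3: P1: load  L0  ⟶  ISIS  (L0)  txn=BusRd+Flush  M[L0]=94
step 4: P1: store L3 := 98  ⟶  IMII  (L3)  txn=BusRdX  M[L3]=60
step 5: P1: store L2 := 2  ⟶  IMII  (L2)  txn=BusRdX  M[L2]=20
step 6: P1: load  L5  ⟶  IEII  (L5)  txn=BusRd  M[L5]=90
step 7: P0: store L2 := 9  ⟶  MIII  (L2)  txn=BusRdX+Flush  M[L2]=2
step 8: P3: store L4 := 58  ⟶  IIIM  (L4)  txn=BusRdX+Flush  M[L4]=73
step 9: P0: load  L0  ⟶  SSIS  (L0)  txn=BusRd  M[L0]=94
step 10: P1: store L2 := 29  ⟶  IMII  (L2)  txn=BusRdX+Flush  M[L2]=9
step 11: P3: load  L3  ⟶  ISIS  (L3)  txn=BusRd+Flush  M[L3]=98
step 12: P1: store L0 := 40  ⟶  IMII  (L0)  txn=BusUpgr  M[L0]=94
step 13: P3: load  L6  ⟶  IIIE  (L6)  txn=BusRd  M[L6]=60
step 14: P1: store L0 := 83  ⟶  IMII  (L0)  txn=∅  M[L0]=94
step 15: P0: store L5 := 77  ⟶  MIII  (L5)  txn=BusRdX  M[L5]=90
step 16: P3: store L4 := 90  ⟶  IIIM  (L4)  txn=∅  M[L4]=73
step 17: P3: store L6 := 77  ⟶  IIIM  (L6)  txn=∅  M[L6]=60
step 18: P0: store L1 := 13  ⟶  MIII  (L1)  txn=BusRdX  M[L1]=0
step 19: P0: load  L4  ⟶  SIIS  (L4)  txn=BusRd+Flush  M[L4]=90
step 20: P2: store L1 := 70  ⟶  IIMI  (L1)  txn=BusRdX+Flush  M[L1]=13
step 21: P0: store L1 := 26  ⟶  MIII  (L1)  txn=BusRdX+Flush  M[L1]=70
step 22: P0: load  L4  ⟶  SIIS  (L4)  txn=∅  M[L4]=90
step 23: P2: load  L4  ⟶  SISS  (L4)  txn=BusRd  M[L4]=90
step 24: P2: load  L0  ⟶  ISSI  (L0)  txn=BusRd+Flush  M[L0]=83
step 25: P1: store L5 := 17  ⟶  IMII  (L5)  txn=BusRdX+Flush  M[L5]=77
step 26: P3: load  L2  ⟶  ISIS  (L2)  txn=BusRd+Flush  M[L2]=29
step 27: P0: load  L4  ⟶  SISS  (L4)  txn=∅  M[L4]=90
step 28: P1: store L2 := 8  ⟶  IMII  (L2)  txn=BusUpgr  M[L2]=29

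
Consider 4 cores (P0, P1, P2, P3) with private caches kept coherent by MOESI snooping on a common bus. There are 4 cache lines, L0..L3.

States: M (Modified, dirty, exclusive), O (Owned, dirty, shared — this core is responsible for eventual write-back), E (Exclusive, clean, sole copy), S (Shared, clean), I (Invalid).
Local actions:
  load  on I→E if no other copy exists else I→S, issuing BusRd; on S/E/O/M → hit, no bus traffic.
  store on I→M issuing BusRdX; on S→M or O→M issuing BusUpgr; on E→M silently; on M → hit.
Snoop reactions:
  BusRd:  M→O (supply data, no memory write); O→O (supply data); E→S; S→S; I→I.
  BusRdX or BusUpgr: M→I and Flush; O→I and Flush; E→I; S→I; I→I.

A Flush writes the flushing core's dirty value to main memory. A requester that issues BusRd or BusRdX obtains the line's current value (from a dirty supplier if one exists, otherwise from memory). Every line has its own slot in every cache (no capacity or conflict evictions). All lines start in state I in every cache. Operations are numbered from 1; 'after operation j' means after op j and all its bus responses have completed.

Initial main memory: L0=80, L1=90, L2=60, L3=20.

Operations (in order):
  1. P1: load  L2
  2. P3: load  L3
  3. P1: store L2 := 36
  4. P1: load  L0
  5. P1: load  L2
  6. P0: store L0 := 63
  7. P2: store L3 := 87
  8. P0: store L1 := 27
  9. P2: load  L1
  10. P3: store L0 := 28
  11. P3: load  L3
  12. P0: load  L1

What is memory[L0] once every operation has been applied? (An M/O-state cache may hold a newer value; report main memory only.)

memory[L0] = 63

  op1 P1: load  L2 → I/E/I/I on L2; bus BusRd; mem=60
  op2 P3: load  L3 → I/I/I/E on L3; bus BusRd; mem=20
  op3 P1: store L2 := 36 → I/M/I/I on L2; bus (none); mem=60
  op4 P1: load  L0 → I/E/I/I on L0; bus BusRd; mem=80
  op5 P1: load  L2 → I/M/I/I on L2; bus (none); mem=60
  op6 P0: store L0 := 63 → M/I/I/I on L0; bus BusRdX; mem=80
  op7 P2: store L3 := 87 → I/I/M/I on L3; bus BusRdX; mem=20
  op8 P0: store L1 := 27 → M/I/I/I on L1; bus BusRdX; mem=90
  op9 P2: load  L1 → O/I/S/I on L1; bus BusRd; mem=90
  op10 P3: store L0 := 28 → I/I/I/M on L0; bus BusRdX Flush; mem=63
  op11 P3: load  L3 → I/I/O/S on L3; bus BusRd; mem=20
  op12 P0: load  L1 → O/I/S/I on L1; bus (none); mem=90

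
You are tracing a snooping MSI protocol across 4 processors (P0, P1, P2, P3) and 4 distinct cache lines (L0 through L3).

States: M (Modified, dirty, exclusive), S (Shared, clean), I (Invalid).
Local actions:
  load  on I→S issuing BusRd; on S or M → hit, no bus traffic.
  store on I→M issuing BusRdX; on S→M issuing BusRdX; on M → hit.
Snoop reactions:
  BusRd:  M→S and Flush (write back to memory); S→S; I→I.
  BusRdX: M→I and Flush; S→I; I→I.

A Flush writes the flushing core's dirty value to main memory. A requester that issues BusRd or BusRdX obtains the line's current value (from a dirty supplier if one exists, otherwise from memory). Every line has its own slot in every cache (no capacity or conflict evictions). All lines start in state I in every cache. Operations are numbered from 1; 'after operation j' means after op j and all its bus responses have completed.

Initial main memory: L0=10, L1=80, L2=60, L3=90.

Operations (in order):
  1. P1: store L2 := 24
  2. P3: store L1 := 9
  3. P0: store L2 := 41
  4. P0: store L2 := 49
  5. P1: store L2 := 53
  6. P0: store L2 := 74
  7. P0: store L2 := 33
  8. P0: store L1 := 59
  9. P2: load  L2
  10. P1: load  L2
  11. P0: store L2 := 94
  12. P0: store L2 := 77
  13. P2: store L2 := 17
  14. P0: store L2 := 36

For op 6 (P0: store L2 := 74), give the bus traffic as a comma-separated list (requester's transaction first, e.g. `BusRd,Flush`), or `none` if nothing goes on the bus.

1. P1: store L2 := 24  bus=[BusRdX]  L2: P0=I P1=M P2=I P3=I  mem[L2]=60
2. P3: store L1 := 9  bus=[BusRdX]  L1: P0=I P1=I P2=I P3=M  mem[L1]=80
3. P0: store L2 := 41  bus=[BusRdX,Flush]  L2: P0=M P1=I P2=I P3=I  mem[L2]=24
4. P0: store L2 := 49  bus=[-]  L2: P0=M P1=I P2=I P3=I  mem[L2]=24
5. P1: store L2 := 53  bus=[BusRdX,Flush]  L2: P0=I P1=M P2=I P3=I  mem[L2]=49
6. P0: store L2 := 74  bus=[BusRdX,Flush]  L2: P0=M P1=I P2=I P3=I  mem[L2]=53
7. P0: store L2 := 33  bus=[-]  L2: P0=M P1=I P2=I P3=I  mem[L2]=53
8. P0: store L1 := 59  bus=[BusRdX,Flush]  L1: P0=M P1=I P2=I P3=I  mem[L1]=9
9. P2: load  L2  bus=[BusRd,Flush]  L2: P0=S P1=I P2=S P3=I  mem[L2]=33
10. P1: load  L2  bus=[BusRd]  L2: P0=S P1=S P2=S P3=I  mem[L2]=33
11. P0: store L2 := 94  bus=[BusRdX]  L2: P0=M P1=I P2=I P3=I  mem[L2]=33
12. P0: store L2 := 77  bus=[-]  L2: P0=M P1=I P2=I P3=I  mem[L2]=33
13. P2: store L2 := 17  bus=[BusRdX,Flush]  L2: P0=I P1=I P2=M P3=I  mem[L2]=77
14. P0: store L2 := 36  bus=[BusRdX,Flush]  L2: P0=M P1=I P2=I P3=I  mem[L2]=17

bus = BusRdX,Flush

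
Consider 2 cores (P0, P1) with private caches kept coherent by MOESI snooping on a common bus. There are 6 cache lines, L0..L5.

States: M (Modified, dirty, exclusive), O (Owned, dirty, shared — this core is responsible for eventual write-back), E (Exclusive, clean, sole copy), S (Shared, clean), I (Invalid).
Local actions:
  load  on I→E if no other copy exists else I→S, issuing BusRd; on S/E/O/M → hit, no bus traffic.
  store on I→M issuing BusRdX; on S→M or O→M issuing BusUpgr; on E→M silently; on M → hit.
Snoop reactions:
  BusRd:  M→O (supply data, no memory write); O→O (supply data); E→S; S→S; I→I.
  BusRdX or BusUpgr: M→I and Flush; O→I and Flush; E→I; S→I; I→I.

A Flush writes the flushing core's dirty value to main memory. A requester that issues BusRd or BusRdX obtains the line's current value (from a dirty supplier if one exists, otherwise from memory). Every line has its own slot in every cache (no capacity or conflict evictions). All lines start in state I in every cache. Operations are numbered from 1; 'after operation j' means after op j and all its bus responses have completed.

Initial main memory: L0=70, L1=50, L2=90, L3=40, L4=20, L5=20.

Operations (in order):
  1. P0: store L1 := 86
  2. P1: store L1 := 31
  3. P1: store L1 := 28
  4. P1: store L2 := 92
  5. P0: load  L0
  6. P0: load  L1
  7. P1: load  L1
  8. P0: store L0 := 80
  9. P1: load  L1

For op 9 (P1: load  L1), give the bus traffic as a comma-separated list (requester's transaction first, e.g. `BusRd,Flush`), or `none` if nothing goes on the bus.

[1] P0: store L1 := 86 | P0:M(86), P1:I | bus: BusRdX
[2] P1: store L1 := 31 | P0:I, P1:M(31) | bus: BusRdX,Flush
[3] P1: store L1 := 28 | P0:I, P1:M(28) | bus: none
[4] P1: store L2 := 92 | P0:I, P1:M(92) | bus: BusRdX
[5] P0: load  L0 | P0:E(70), P1:I | bus: BusRd
[6] P0: load  L1 | P0:S(28), P1:O(28) | bus: BusRd
[7] P1: load  L1 | P0:S(28), P1:O(28) | bus: none
[8] P0: store L0 := 80 | P0:M(80), P1:I | bus: none
[9] P1: load  L1 | P0:S(28), P1:O(28) | bus: none

bus = none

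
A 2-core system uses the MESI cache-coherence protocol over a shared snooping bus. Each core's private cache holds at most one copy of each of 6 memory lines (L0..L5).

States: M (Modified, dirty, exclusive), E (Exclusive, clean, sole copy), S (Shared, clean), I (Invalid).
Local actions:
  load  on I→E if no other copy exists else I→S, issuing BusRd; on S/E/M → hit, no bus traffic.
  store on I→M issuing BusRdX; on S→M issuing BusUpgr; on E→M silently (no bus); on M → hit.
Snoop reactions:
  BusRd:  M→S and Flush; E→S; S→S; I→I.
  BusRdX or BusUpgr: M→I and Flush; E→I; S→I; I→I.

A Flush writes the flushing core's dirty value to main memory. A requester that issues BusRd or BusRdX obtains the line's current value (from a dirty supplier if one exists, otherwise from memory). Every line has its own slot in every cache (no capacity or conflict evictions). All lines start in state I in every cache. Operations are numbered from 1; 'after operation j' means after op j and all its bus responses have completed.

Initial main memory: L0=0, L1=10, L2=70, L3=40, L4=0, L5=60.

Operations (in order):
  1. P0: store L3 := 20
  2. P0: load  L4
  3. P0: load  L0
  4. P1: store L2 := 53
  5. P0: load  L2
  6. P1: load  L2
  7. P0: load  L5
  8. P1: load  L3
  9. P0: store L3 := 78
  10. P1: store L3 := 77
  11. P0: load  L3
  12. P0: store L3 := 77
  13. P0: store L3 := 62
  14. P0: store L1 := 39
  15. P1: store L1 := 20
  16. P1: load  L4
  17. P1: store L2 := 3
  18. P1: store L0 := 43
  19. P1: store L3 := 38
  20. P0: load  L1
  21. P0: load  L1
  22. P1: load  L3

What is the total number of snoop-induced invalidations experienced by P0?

invalidations = 5

  op1 P0: store L3 := 20 → M/I on L3; bus BusRdX; mem=40
  op2 P0: load  L4 → E/I on L4; bus BusRd; mem=0
  op3 P0: load  L0 → E/I on L0; bus BusRd; mem=0
  op4 P1: store L2 := 53 → I/M on L2; bus BusRdX; mem=70
  op5 P0: load  L2 → S/S on L2; bus BusRd Flush; mem=53
  op6 P1: load  L2 → S/S on L2; bus (none); mem=53
  op7 P0: load  L5 → E/I on L5; bus BusRd; mem=60
  op8 P1: load  L3 → S/S on L3; bus BusRd Flush; mem=20
  op9 P0: store L3 := 78 → M/I on L3; bus BusUpgr; mem=20
  op10 P1: store L3 := 77 → I/M on L3; bus BusRdX Flush; mem=78
  op11 P0: load  L3 → S/S on L3; bus BusRd Flush; mem=77
  op12 P0: store L3 := 77 → M/I on L3; bus BusUpgr; mem=77
  op13 P0: store L3 := 62 → M/I on L3; bus (none); mem=77
  op14 P0: store L1 := 39 → M/I on L1; bus BusRdX; mem=10
  op15 P1: store L1 := 20 → I/M on L1; bus BusRdX Flush; mem=39
  op16 P1: load  L4 → S/S on L4; bus BusRd; mem=0
  op17 P1: store L2 := 3 → I/M on L2; bus BusUpgr; mem=53
  op18 P1: store L0 := 43 → I/M on L0; bus BusRdX; mem=0
  op19 P1: store L3 := 38 → I/M on L3; bus BusRdX Flush; mem=62
  op20 P0: load  L1 → S/S on L1; bus BusRd Flush; mem=20
  op21 P0: load  L1 → S/S on L1; bus (none); mem=20
  op22 P1: load  L3 → I/M on L3; bus (none); mem=62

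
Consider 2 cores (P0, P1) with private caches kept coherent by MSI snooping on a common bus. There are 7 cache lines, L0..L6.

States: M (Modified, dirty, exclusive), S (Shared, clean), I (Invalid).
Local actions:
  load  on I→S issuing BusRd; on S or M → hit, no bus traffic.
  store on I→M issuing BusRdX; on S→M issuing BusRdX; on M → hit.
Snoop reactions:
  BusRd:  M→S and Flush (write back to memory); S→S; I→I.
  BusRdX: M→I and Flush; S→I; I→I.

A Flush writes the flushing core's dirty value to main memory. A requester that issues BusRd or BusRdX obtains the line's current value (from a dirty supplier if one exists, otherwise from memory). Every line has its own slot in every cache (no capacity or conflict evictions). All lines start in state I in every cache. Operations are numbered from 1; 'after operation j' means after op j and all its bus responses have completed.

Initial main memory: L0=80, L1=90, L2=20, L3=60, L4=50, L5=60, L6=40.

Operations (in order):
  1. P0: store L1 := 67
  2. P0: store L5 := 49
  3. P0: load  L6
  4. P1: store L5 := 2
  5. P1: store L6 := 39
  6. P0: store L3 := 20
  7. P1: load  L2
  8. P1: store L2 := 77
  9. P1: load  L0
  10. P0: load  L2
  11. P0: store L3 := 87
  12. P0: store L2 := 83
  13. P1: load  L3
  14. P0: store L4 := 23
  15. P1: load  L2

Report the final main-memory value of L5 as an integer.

memory[L5] = 49

[1] P0: store L1 := 67 | P0:M(67), P1:I | bus: BusRdX
[2] P0: store L5 := 49 | P0:M(49), P1:I | bus: BusRdX
[3] P0: load  L6 | P0:S(40), P1:I | bus: BusRd
[4] P1: store L5 := 2 | P0:I, P1:M(2) | bus: BusRdX,Flush
[5] P1: store L6 := 39 | P0:I, P1:M(39) | bus: BusRdX
[6] P0: store L3 := 20 | P0:M(20), P1:I | bus: BusRdX
[7] P1: load  L2 | P0:I, P1:S(20) | bus: BusRd
[8] P1: store L2 := 77 | P0:I, P1:M(77) | bus: BusRdX
[9] P1: load  L0 | P0:I, P1:S(80) | bus: BusRd
[10] P0: load  L2 | P0:S(77), P1:S(77) | bus: BusRd,Flush
[11] P0: store L3 := 87 | P0:M(87), P1:I | bus: none
[12] P0: store L2 := 83 | P0:M(83), P1:I | bus: BusRdX
[13] P1: load  L3 | P0:S(87), P1:S(87) | bus: BusRd,Flush
[14] P0: store L4 := 23 | P0:M(23), P1:I | bus: BusRdX
[15] P1: load  L2 | P0:S(83), P1:S(83) | bus: BusRd,Flush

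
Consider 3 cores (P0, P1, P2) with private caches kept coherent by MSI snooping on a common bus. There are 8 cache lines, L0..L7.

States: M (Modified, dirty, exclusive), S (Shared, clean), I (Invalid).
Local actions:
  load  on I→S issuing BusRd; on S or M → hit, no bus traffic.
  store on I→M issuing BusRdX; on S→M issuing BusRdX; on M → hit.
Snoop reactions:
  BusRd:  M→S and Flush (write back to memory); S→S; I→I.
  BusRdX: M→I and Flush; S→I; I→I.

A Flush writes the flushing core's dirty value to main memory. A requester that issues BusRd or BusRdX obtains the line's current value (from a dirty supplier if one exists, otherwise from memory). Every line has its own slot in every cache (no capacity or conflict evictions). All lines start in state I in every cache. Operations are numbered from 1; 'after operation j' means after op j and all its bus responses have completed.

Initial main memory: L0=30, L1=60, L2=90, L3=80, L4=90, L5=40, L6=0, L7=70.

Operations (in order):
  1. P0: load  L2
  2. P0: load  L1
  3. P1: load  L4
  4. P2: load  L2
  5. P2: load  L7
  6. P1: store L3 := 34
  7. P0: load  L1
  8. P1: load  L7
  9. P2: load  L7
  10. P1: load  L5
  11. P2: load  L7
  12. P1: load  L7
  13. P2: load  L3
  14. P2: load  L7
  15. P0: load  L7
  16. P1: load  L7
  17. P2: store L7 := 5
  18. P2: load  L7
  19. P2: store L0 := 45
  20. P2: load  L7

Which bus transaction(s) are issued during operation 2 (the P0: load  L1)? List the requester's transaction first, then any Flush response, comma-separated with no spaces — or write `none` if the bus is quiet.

bus = BusRd

step 1: P0: load  L2  ⟶  SII  (L2)  txn=BusRd  M[L2]=90
step 2: P0: load  L1  ⟶  SII  (L1)  txn=BusRd  M[L1]=60
step 3: P1: load  L4  ⟶  ISI  (L4)  txn=BusRd  M[L4]=90
step 4: P2: load  L2  ⟶  SIS  (L2)  txn=BusRd  M[L2]=90
step 5: P2: load  L7  ⟶  IIS  (L7)  txn=BusRd  M[L7]=70
step 6: P1: store L3 := 34  ⟶  IMI  (L3)  txn=BusRdX  M[L3]=80
step 7: P0: load  L1  ⟶  SII  (L1)  txn=∅  M[L1]=60
step 8: P1: load  L7  ⟶  ISS  (L7)  txn=BusRd  M[L7]=70
step 9: P2: load  L7  ⟶  ISS  (L7)  txn=∅  M[L7]=70
step 10: P1: load  L5  ⟶  ISI  (L5)  txn=BusRd  M[L5]=40
step 11: P2: load  L7  ⟶  ISS  (L7)  txn=∅  M[L7]=70
step 12: P1: load  L7  ⟶  ISS  (L7)  txn=∅  M[L7]=70
step 13: P2: load  L3  ⟶  ISS  (L3)  txn=BusRd+Flush  M[L3]=34
step 14: P2: load  L7  ⟶  ISS  (L7)  txn=∅  M[L7]=70
step 15: P0: load  L7  ⟶  SSS  (L7)  txn=BusRd  M[L7]=70
step 16: P1: load  L7  ⟶  SSS  (L7)  txn=∅  M[L7]=70
step 17: P2: store L7 := 5  ⟶  IIM  (L7)  txn=BusRdX  M[L7]=70
step 18: P2: load  L7  ⟶  IIM  (L7)  txn=∅  M[L7]=70
step 19: P2: store L0 := 45  ⟶  IIM  (L0)  txn=BusRdX  M[L0]=30
step 20: P2: load  L7  ⟶  IIM  (L7)  txn=∅  M[L7]=70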